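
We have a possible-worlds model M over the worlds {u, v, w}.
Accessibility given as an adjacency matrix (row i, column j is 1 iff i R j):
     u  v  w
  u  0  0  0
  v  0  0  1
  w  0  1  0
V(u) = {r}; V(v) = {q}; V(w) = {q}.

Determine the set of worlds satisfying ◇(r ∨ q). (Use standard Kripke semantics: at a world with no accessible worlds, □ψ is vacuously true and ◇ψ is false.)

v, w

Let φ = ◇(r ∨ q). Evaluate φ at each world:
  u (successors ∅): φ is false.
  v (successors {w}): φ is true.
  w (successors {v}): φ is true.
For instance, at v:
  At v: ◇(r ∨ q) requires r ∨ q at some successor in {w}.
    r ∨ q holds at w, so ◇(r ∨ q) is true at v.
Satisfying worlds: {v, w}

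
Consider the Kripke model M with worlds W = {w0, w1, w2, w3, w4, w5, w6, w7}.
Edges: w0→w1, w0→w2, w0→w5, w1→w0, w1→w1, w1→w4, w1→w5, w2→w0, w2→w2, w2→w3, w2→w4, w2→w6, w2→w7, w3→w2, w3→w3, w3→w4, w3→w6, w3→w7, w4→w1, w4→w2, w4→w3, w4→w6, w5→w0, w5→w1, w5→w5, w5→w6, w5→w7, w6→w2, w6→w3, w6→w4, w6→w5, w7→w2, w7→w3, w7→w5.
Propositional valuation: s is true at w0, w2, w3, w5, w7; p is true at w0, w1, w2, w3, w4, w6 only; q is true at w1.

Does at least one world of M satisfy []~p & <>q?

Recall that []ψ holds at a world iff ψ holds at every accessible world, and <>ψ holds iff ψ holds at some accessible world.
Let φ = []~p & <>q. Evaluate φ at each world:
  w0 (successors {w1, w2, w5}): φ is false.
  w1 (successors {w0, w1, w4, w5}): φ is false.
  w2 (successors {w0, w2, w3, w4, w6, w7}): φ is false.
  w3 (successors {w2, w3, w4, w6, w7}): φ is false.
  w4 (successors {w1, w2, w3, w6}): φ is false.
  w5 (successors {w0, w1, w5, w6, w7}): φ is false.
  w6 (successors {w2, w3, w4, w5}): φ is false.
  w7 (successors {w2, w3, w5}): φ is false.
For instance, at w5:
  At w5: []~p is false, <>q is true, so []~p & <>q is false.
    At w5: []~p requires ~p at every successor {w0, w1, w5, w6, w7}.
      ~p fails at w0, so []~p is false at w5.
    At w5: <>q requires q at some successor in {w0, w1, w5, w6, w7}.
      q holds at w1, so <>q is true at w5.

No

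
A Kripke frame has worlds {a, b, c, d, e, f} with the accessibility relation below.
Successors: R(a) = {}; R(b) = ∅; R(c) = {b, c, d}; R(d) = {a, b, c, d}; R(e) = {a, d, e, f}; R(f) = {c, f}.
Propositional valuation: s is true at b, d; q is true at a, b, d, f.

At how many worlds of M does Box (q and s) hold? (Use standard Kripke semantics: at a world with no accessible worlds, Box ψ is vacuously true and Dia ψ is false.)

2

Let φ = Box (q and s). Evaluate φ at each world:
  a (successors ∅): φ is true.
  b (successors ∅): φ is true.
  c (successors {b, c, d}): φ is false.
  d (successors {a, b, c, d}): φ is false.
  e (successors {a, d, e, f}): φ is false.
  f (successors {c, f}): φ is false.
For instance, at d:
  At d: Box (q and s) requires q and s at every successor {a, b, c, d}.
    q and s fails at a, so Box (q and s) is false at d.
Satisfying worlds: {a, b}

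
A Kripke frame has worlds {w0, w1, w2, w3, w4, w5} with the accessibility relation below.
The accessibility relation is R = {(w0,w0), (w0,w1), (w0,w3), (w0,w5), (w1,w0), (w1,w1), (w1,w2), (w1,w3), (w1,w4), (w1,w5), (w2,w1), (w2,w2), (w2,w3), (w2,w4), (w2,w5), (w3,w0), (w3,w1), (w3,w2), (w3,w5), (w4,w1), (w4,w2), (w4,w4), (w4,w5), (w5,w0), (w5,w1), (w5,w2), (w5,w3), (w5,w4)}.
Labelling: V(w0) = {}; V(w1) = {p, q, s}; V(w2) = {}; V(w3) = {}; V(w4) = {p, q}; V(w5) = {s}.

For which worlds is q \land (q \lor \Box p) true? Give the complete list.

w1, w4

Let φ = q \land (q \lor \Box p). Evaluate φ at each world:
  w0 (successors {w0, w1, w3, w5}): φ is false.
  w1 (successors {w0, w1, w2, w3, w4, w5}): φ is true.
  w2 (successors {w1, w2, w3, w4, w5}): φ is false.
  w3 (successors {w0, w1, w2, w5}): φ is false.
  w4 (successors {w1, w2, w4, w5}): φ is true.
  w5 (successors {w0, w1, w2, w3, w4}): φ is false.
For instance, at w0:
  At w0: q is false, q \lor \Box p is false, so q \land (q \lor \Box p) is false.
    At w0: q is false, \Box p is false, so q \lor \Box p is false.
      At w0: \Box p requires p at every successor {w0, w1, w3, w5}.
        p fails at w0, so \Box p is false at w0.
Satisfying worlds: {w1, w4}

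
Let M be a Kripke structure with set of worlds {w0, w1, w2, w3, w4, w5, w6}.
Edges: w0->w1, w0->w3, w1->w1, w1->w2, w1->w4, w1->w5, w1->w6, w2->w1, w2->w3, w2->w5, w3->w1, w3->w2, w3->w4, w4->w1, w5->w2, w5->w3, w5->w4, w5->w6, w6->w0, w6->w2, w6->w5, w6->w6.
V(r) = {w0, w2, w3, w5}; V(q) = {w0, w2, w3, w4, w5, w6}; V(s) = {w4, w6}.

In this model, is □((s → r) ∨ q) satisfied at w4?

At w4: □((s → r) ∨ q) requires (s → r) ∨ q at every successor {w1}.
  At w1: (s → r) ∨ q is true.
So □((s → r) ∨ q) is true at w4.

Yes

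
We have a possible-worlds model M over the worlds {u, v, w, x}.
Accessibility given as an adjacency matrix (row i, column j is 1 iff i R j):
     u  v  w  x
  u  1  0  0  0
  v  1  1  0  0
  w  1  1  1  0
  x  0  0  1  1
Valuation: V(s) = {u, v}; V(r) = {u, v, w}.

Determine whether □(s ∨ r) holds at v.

Yes

Recall that □ψ holds at a world iff ψ holds at every accessible world, and ◇ψ holds iff ψ holds at some accessible world.
At v: □(s ∨ r) requires s ∨ r at every successor {u, v}.
  At u: s ∨ r is true.
  At v: s ∨ r is true.
So □(s ∨ r) is true at v.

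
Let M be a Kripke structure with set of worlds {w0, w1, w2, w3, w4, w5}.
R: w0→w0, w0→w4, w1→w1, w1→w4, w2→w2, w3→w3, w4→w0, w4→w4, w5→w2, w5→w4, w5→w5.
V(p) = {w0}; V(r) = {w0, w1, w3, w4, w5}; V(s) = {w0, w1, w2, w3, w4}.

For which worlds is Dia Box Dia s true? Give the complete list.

Let φ = Dia Box Dia s. Evaluate φ at each world:
  w0 (successors {w0, w4}): φ is true.
  w1 (successors {w1, w4}): φ is true.
  w2 (successors {w2}): φ is true.
  w3 (successors {w3}): φ is true.
  w4 (successors {w0, w4}): φ is true.
  w5 (successors {w2, w4, w5}): φ is true.
For instance, at w2:
  At w2: Dia Box Dia s requires Box Dia s at some successor in {w2}.
    Box Dia s holds at w2, so Dia Box Dia s is true at w2.
      At w2: Box Dia s requires Dia s at every successor {w2}.
        At w2: Dia s is true.
      So Box Dia s is true at w2.
Satisfying worlds: {w0, w1, w2, w3, w4, w5}

w0, w1, w2, w3, w4, w5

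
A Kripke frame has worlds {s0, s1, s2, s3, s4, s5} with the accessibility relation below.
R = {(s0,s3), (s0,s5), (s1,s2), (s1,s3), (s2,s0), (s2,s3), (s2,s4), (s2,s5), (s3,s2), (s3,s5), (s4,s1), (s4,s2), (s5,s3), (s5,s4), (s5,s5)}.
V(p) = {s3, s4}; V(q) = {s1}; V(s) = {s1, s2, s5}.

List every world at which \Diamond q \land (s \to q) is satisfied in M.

s4

Recall that \Diamond ψ holds at a world iff ψ holds at some accessible world.
Let φ = \Diamond q \land (s \to q). Evaluate φ at each world:
  s0 (successors {s3, s5}): φ is false.
  s1 (successors {s2, s3}): φ is false.
  s2 (successors {s0, s3, s4, s5}): φ is false.
  s3 (successors {s2, s5}): φ is false.
  s4 (successors {s1, s2}): φ is true.
  s5 (successors {s3, s4, s5}): φ is false.
For instance, at s5:
  At s5: \Diamond q is false, s \to q is false, so \Diamond q \land (s \to q) is false.
    At s5: \Diamond q requires q at some successor in {s3, s4, s5}.
      At s3: q is false.
      At s4: q is false.
      At s5: q is false.
    So \Diamond q is false at s5.
Satisfying worlds: {s4}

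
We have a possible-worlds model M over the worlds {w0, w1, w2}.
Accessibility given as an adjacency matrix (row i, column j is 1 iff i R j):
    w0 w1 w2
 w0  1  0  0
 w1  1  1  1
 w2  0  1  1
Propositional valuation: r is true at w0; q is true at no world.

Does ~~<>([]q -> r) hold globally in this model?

Yes

Let φ = ~~<>([]q -> r). Evaluate φ at each world:
  w0 (successors {w0}): φ is true.
  w1 (successors {w0, w1, w2}): φ is true.
  w2 (successors {w1, w2}): φ is true.
For instance, at w0:
  At w0: ~<>([]q -> r) is false, so ~~<>([]q -> r) is true.
    At w0: <>([]q -> r) is true, so ~<>([]q -> r) is false.
      At w0: <>([]q -> r) requires []q -> r at some successor in {w0}.
        []q -> r holds at w0, so <>([]q -> r) is true at w0.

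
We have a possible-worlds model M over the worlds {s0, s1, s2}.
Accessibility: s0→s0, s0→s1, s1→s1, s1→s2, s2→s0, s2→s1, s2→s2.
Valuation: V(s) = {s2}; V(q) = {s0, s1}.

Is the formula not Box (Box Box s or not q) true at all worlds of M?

Let φ = not Box (Box Box s or not q). Evaluate φ at each world:
  s0 (successors {s0, s1}): φ is true.
  s1 (successors {s1, s2}): φ is true.
  s2 (successors {s0, s1, s2}): φ is true.
For instance, at s1:
  At s1: Box (Box Box s or not q) is false, so not Box (Box Box s or not q) is true.
    At s1: Box (Box Box s or not q) requires Box Box s or not q at every successor {s1, s2}.
      Box Box s or not q fails at s1, so Box (Box Box s or not q) is false at s1.

Yes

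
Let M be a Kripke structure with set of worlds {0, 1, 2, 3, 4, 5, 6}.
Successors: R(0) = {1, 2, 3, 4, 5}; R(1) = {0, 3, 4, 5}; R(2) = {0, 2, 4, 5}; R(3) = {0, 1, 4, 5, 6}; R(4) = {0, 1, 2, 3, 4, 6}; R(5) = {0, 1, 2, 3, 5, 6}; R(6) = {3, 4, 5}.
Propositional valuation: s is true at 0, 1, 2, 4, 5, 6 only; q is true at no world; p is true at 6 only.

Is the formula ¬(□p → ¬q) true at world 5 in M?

At 5: □p → ¬q is true, so ¬(□p → ¬q) is false.
  At 5: □p is false, ¬q is true, so □p → ¬q is true.
    At 5: □p requires p at every successor {0, 1, 2, 3, 5, 6}.
      p fails at 0, so □p is false at 5.

No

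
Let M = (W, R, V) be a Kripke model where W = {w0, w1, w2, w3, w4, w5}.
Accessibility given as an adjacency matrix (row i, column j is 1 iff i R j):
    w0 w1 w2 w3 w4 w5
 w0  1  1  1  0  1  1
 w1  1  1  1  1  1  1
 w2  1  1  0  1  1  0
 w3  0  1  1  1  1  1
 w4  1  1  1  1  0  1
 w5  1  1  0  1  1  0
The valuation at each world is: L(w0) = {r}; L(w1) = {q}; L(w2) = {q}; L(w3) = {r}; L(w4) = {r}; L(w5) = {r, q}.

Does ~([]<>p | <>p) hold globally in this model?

Yes

Let φ = ~([]<>p | <>p). Evaluate φ at each world:
  w0 (successors {w0, w1, w2, w4, w5}): φ is true.
  w1 (successors {w0, w1, w2, w3, w4, w5}): φ is true.
  w2 (successors {w0, w1, w3, w4}): φ is true.
  w3 (successors {w1, w2, w3, w4, w5}): φ is true.
  w4 (successors {w0, w1, w2, w3, w5}): φ is true.
  w5 (successors {w0, w1, w3, w4}): φ is true.
For instance, at w3:
  At w3: []<>p | <>p is false, so ~([]<>p | <>p) is true.
    At w3: []<>p is false, <>p is false, so []<>p | <>p is false.
      At w3: []<>p requires <>p at every successor {w1, w2, w3, w4, w5}.
        <>p fails at w1, so []<>p is false at w3.
      At w3: <>p requires p at some successor in {w1, w2, w3, w4, w5}.
        At w1: p is false.
        At w2: p is false.
        At w3: p is false.
        At w4: p is false.
        At w5: p is false.
      So <>p is false at w3.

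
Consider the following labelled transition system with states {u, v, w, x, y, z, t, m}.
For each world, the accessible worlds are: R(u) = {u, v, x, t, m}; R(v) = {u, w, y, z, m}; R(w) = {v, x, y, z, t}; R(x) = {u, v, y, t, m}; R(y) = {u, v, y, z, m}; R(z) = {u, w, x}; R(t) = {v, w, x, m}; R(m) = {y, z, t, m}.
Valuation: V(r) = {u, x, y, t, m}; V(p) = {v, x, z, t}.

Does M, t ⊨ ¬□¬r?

Yes

At t: □¬r is false, so ¬□¬r is true.
  At t: □¬r requires ¬r at every successor {v, w, x, m}.
    ¬r fails at x, so □¬r is false at t.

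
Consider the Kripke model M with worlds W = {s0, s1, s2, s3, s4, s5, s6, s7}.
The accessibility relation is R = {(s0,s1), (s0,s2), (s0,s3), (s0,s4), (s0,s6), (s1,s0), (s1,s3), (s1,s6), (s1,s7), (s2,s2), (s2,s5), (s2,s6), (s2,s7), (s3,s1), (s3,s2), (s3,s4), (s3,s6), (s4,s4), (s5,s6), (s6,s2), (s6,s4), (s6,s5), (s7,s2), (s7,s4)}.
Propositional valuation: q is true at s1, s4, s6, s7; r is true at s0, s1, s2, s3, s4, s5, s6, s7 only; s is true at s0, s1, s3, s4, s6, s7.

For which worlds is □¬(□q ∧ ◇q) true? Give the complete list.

Recall that □ψ holds at a world iff ψ holds at every accessible world, and ◇ψ holds iff ψ holds at some accessible world.
Let φ = □¬(□q ∧ ◇q). Evaluate φ at each world:
  s0 (successors {s1, s2, s3, s4, s6}): φ is false.
  s1 (successors {s0, s3, s6, s7}): φ is true.
  s2 (successors {s2, s5, s6, s7}): φ is false.
  s3 (successors {s1, s2, s4, s6}): φ is false.
  s4 (successors {s4}): φ is false.
  s5 (successors {s6}): φ is true.
  s6 (successors {s2, s4, s5}): φ is false.
  s7 (successors {s2, s4}): φ is false.
For instance, at s7:
  At s7: □¬(□q ∧ ◇q) requires ¬(□q ∧ ◇q) at every successor {s2, s4}.
    ¬(□q ∧ ◇q) fails at s4, so □¬(□q ∧ ◇q) is false at s7.
      At s4: □q ∧ ◇q is true, so ¬(□q ∧ ◇q) is false.
Satisfying worlds: {s1, s5}

s1, s5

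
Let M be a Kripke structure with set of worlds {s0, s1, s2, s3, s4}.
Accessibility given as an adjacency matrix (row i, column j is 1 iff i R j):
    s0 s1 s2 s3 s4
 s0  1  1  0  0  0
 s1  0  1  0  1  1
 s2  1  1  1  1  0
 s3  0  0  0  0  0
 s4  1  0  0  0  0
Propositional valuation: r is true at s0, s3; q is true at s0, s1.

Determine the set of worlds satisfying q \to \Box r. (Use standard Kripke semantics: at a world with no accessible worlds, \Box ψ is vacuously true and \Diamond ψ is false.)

s2, s3, s4

Let φ = q \to \Box r. Evaluate φ at each world:
  s0 (successors {s0, s1}): φ is false.
  s1 (successors {s1, s3, s4}): φ is false.
  s2 (successors {s0, s1, s2, s3}): φ is true.
  s3 (successors ∅): φ is true.
  s4 (successors {s0}): φ is true.
For instance, at s1:
  At s1: q is true, \Box r is false, so q \to \Box r is false.
    At s1: \Box r requires r at every successor {s1, s3, s4}.
      r fails at s1, so \Box r is false at s1.
Satisfying worlds: {s2, s3, s4}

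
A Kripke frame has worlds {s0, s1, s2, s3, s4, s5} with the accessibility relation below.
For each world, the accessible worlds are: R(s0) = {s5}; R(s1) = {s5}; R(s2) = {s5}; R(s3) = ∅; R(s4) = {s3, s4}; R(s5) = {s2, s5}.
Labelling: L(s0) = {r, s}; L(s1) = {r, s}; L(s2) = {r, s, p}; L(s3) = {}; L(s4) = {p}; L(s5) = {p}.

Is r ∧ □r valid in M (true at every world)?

No

Recall that □ψ holds at a world iff ψ holds at every accessible world, and ◇ψ holds iff ψ holds at some accessible world.
Let φ = r ∧ □r. Evaluate φ at each world:
  s0 (successors {s5}): φ is false.
  s1 (successors {s5}): φ is false.
  s2 (successors {s5}): φ is false.
  s3 (successors ∅): φ is false.
  s4 (successors {s3, s4}): φ is false.
  s5 (successors {s2, s5}): φ is false.
Detail at s0 (counterexample):
  At s0: r is true, □r is false, so r ∧ □r is false.
    At s0: □r requires r at every successor {s5}.
      r fails at s5, so □r is false at s0.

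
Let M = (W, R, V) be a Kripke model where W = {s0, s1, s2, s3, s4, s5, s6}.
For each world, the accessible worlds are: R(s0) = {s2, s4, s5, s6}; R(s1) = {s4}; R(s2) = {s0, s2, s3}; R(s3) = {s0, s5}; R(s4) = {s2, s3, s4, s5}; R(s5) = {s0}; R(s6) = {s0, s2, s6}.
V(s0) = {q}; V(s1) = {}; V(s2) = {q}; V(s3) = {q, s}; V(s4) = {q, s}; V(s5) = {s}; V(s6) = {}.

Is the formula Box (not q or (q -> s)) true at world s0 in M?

Recall that Box ψ holds at a world iff ψ holds at every accessible world, and Dia ψ holds iff ψ holds at some accessible world.
At s0: Box (not q or (q -> s)) requires not q or (q -> s) at every successor {s2, s4, s5, s6}.
  not q or (q -> s) fails at s2, so Box (not q or (q -> s)) is false at s0.

No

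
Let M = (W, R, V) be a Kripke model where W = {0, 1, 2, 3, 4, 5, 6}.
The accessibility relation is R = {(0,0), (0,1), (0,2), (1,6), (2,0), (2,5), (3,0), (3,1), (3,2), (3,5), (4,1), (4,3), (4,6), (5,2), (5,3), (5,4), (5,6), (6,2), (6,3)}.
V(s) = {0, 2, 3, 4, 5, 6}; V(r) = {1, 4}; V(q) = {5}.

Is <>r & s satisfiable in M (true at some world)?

Yes

Let φ = <>r & s. Evaluate φ at each world:
  0 (successors {0, 1, 2}): φ is true.
  1 (successors {6}): φ is false.
  2 (successors {0, 5}): φ is false.
  3 (successors {0, 1, 2, 5}): φ is true.
  4 (successors {1, 3, 6}): φ is true.
  5 (successors {2, 3, 4, 6}): φ is true.
  6 (successors {2, 3}): φ is false.
Detail at 0 (witness):
  At 0: <>r is true, s is true, so <>r & s is true.
    At 0: <>r requires r at some successor in {0, 1, 2}.
      r holds at 1, so <>r is true at 0.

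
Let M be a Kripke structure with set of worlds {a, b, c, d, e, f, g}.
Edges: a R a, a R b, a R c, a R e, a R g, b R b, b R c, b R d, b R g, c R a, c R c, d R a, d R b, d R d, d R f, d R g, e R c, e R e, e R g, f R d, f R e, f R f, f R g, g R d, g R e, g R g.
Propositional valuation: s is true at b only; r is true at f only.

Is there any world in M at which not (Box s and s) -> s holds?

Yes

Let φ = not (Box s and s) -> s. Evaluate φ at each world:
  a (successors {a, b, c, e, g}): φ is false.
  b (successors {b, c, d, g}): φ is true.
  c (successors {a, c}): φ is false.
  d (successors {a, b, d, f, g}): φ is false.
  e (successors {c, e, g}): φ is false.
  f (successors {d, e, f, g}): φ is false.
  g (successors {d, e, g}): φ is false.
Detail at b (witness):
  At b: not (Box s and s) is true, s is true, so not (Box s and s) -> s is true.
    At b: Box s and s is false, so not (Box s and s) is true.
      At b: Box s is false, s is true, so Box s and s is false.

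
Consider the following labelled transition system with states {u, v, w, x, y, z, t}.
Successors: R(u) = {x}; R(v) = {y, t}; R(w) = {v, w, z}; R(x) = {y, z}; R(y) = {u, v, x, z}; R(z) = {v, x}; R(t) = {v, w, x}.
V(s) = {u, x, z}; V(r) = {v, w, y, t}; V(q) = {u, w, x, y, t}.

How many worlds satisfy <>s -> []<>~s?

6

Let φ = <>s -> []<>~s. Evaluate φ at each world:
  u (successors {x}): φ is true.
  v (successors {y, t}): φ is true.
  w (successors {v, w, z}): φ is true.
  x (successors {y, z}): φ is true.
  y (successors {u, v, x, z}): φ is false.
  z (successors {v, x}): φ is true.
  t (successors {v, w, x}): φ is true.
For instance, at u:
  At u: <>s is true, []<>~s is true, so <>s -> []<>~s is true.
    At u: <>s requires s at some successor in {x}.
      s holds at x, so <>s is true at u.
    At u: []<>~s requires <>~s at every successor {x}.
      At x: <>~s is true.
    So []<>~s is true at u.
Satisfying worlds: {u, v, w, x, z, t}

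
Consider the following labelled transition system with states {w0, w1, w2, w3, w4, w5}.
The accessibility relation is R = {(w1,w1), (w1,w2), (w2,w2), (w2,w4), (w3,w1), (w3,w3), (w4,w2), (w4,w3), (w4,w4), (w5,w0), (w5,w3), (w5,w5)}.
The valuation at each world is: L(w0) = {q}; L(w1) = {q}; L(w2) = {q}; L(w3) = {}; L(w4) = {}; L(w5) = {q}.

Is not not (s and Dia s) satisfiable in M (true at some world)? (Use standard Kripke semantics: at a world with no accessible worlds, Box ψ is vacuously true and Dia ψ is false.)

No

Let φ = not not (s and Dia s). Evaluate φ at each world:
  w0 (successors ∅): φ is false.
  w1 (successors {w1, w2}): φ is false.
  w2 (successors {w2, w4}): φ is false.
  w3 (successors {w1, w3}): φ is false.
  w4 (successors {w2, w3, w4}): φ is false.
  w5 (successors {w0, w3, w5}): φ is false.
For instance, at w2:
  At w2: not (s and Dia s) is true, so not not (s and Dia s) is false.
    At w2: s and Dia s is false, so not (s and Dia s) is true.
      At w2: s is false, Dia s is false, so s and Dia s is false.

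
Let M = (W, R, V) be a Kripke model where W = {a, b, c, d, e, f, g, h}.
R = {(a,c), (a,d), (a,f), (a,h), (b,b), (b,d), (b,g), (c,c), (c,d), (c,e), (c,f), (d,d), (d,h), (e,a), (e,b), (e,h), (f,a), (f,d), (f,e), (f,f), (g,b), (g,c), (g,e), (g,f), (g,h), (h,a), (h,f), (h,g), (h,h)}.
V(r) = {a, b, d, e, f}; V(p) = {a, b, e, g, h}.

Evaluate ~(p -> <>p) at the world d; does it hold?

No

At d: p -> <>p is true, so ~(p -> <>p) is false.
  At d: p is false, <>p is true, so p -> <>p is true.
    At d: <>p requires p at some successor in {d, h}.
      p holds at h, so <>p is true at d.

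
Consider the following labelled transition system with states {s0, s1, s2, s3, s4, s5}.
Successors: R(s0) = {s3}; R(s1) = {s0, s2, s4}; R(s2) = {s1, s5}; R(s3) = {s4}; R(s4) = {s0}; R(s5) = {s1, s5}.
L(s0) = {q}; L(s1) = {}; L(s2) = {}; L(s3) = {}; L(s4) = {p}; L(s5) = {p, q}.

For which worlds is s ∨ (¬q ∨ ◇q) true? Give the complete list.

s1, s2, s3, s4, s5

Recall that ◇ψ holds at a world iff ψ holds at some accessible world.
Let φ = s ∨ (¬q ∨ ◇q). Evaluate φ at each world:
  s0 (successors {s3}): φ is false.
  s1 (successors {s0, s2, s4}): φ is true.
  s2 (successors {s1, s5}): φ is true.
  s3 (successors {s4}): φ is true.
  s4 (successors {s0}): φ is true.
  s5 (successors {s1, s5}): φ is true.
For instance, at s1:
  At s1: s is false, ¬q ∨ ◇q is true, so s ∨ (¬q ∨ ◇q) is true.
    At s1: ¬q is true, ◇q is true, so ¬q ∨ ◇q is true.
      At s1: ◇q requires q at some successor in {s0, s2, s4}.
        q holds at s0, so ◇q is true at s1.
Satisfying worlds: {s1, s2, s3, s4, s5}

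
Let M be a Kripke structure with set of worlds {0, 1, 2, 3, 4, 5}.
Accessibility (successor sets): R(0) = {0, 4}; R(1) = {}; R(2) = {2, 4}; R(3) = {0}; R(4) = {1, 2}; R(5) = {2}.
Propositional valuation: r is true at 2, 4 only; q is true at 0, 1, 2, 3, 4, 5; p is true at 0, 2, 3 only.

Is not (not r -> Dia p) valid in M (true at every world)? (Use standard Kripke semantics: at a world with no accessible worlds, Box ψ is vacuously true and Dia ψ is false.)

No

Let φ = not (not r -> Dia p). Evaluate φ at each world:
  0 (successors {0, 4}): φ is false.
  1 (successors ∅): φ is true.
  2 (successors {2, 4}): φ is false.
  3 (successors {0}): φ is false.
  4 (successors {1, 2}): φ is false.
  5 (successors {2}): φ is false.
Detail at 0 (counterexample):
  At 0: not r -> Dia p is true, so not (not r -> Dia p) is false.
    At 0: not r is true, Dia p is true, so not r -> Dia p is true.
      At 0: Dia p requires p at some successor in {0, 4}.
        p holds at 0, so Dia p is true at 0.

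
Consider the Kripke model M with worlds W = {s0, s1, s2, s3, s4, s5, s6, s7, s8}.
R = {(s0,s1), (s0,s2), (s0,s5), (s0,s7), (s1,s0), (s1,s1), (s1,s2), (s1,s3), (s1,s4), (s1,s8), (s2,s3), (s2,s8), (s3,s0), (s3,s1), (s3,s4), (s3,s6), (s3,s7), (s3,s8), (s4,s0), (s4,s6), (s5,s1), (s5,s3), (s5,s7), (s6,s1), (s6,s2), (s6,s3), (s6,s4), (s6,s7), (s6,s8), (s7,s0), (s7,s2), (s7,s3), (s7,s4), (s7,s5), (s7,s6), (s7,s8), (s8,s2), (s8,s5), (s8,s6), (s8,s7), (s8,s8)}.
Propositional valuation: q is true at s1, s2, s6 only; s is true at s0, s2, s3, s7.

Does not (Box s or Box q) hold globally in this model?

Let φ = not (Box s or Box q). Evaluate φ at each world:
  s0 (successors {s1, s2, s5, s7}): φ is true.
  s1 (successors {s0, s1, s2, s3, s4, s8}): φ is true.
  s2 (successors {s3, s8}): φ is true.
  s3 (successors {s0, s1, s4, s6, s7, s8}): φ is true.
  s4 (successors {s0, s6}): φ is true.
  s5 (successors {s1, s3, s7}): φ is true.
  s6 (successors {s1, s2, s3, s4, s7, s8}): φ is true.
  s7 (successors {s0, s2, s3, s4, s5, s6, s8}): φ is true.
  s8 (successors {s2, s5, s6, s7, s8}): φ is true.
For instance, at s8:
  At s8: Box s or Box q is false, so not (Box s or Box q) is true.
    At s8: Box s is false, Box q is false, so Box s or Box q is false.
      At s8: Box s requires s at every successor {s2, s5, s6, s7, s8}.
        s fails at s5, so Box s is false at s8.
      At s8: Box q requires q at every successor {s2, s5, s6, s7, s8}.
        q fails at s5, so Box q is false at s8.

Yes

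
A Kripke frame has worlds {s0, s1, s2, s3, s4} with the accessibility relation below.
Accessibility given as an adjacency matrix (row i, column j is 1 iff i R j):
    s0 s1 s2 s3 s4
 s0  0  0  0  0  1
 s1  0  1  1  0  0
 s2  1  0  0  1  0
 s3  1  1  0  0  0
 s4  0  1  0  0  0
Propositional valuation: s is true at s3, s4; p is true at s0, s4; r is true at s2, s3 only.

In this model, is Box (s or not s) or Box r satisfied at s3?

Yes

At s3: Box (s or not s) is true, Box r is false, so Box (s or not s) or Box r is true.
  At s3: Box (s or not s) requires s or not s at every successor {s0, s1}.
    At s0: s or not s is true.
    At s1: s or not s is true.
  So Box (s or not s) is true at s3.
  At s3: Box r requires r at every successor {s0, s1}.
    r fails at s0, so Box r is false at s3.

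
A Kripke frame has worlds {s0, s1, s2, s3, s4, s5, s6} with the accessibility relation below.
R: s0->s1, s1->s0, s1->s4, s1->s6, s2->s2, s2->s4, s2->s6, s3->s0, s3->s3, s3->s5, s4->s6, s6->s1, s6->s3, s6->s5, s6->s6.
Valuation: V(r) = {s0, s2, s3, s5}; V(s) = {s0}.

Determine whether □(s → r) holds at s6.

Recall that □ψ holds at a world iff ψ holds at every accessible world, and ◇ψ holds iff ψ holds at some accessible world.
At s6: □(s → r) requires s → r at every successor {s1, s3, s5, s6}.
  At s1: s → r is true.
  At s3: s → r is true.
  At s5: s → r is true.
  At s6: s → r is true.
So □(s → r) is true at s6.

Yes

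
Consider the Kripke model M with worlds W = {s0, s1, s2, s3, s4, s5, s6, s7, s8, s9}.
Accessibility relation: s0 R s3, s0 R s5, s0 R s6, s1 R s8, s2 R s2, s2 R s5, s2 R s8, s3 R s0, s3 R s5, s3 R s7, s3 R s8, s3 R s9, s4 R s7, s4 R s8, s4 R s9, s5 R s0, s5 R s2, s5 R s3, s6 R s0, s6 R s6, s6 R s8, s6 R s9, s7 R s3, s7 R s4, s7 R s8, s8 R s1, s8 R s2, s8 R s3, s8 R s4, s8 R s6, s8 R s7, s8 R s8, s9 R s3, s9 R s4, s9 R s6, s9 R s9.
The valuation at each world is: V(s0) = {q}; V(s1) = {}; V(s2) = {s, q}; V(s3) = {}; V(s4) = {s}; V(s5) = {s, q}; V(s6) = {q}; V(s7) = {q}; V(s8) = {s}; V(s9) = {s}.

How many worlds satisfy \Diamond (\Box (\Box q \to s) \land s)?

10

Let φ = \Diamond (\Box (\Box q \to s) \land s). Evaluate φ at each world:
  s0 (successors {s3, s5, s6}): φ is true.
  s1 (successors {s8}): φ is true.
  s2 (successors {s2, s5, s8}): φ is true.
  s3 (successors {s0, s5, s7, s8, s9}): φ is true.
  s4 (successors {s7, s8, s9}): φ is true.
  s5 (successors {s0, s2, s3}): φ is true.
  s6 (successors {s0, s6, s8, s9}): φ is true.
  s7 (successors {s3, s4, s8}): φ is true.
  s8 (successors {s1, s2, s3, s4, s6, s7, s8}): φ is true.
  s9 (successors {s3, s4, s6, s9}): φ is true.
For instance, at s0:
  At s0: \Diamond (\Box (\Box q \to s) \land s) requires \Box (\Box q \to s) \land s at some successor in {s3, s5, s6}.
    \Box (\Box q \to s) \land s holds at s5, so \Diamond (\Box (\Box q \to s) \land s) is true at s0.
      At s5: \Box (\Box q \to s) is true, s is true, so \Box (\Box q \to s) \land s is true.
Satisfying worlds: {s0, s1, s2, s3, s4, s5, s6, s7, s8, s9}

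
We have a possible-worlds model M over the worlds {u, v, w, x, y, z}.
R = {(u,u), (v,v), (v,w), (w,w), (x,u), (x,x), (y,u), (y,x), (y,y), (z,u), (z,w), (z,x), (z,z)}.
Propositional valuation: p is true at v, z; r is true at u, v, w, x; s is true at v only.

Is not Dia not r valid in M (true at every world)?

Let φ = not Dia not r. Evaluate φ at each world:
  u (successors {u}): φ is true.
  v (successors {v, w}): φ is true.
  w (successors {w}): φ is true.
  x (successors {u, x}): φ is true.
  y (successors {u, x, y}): φ is false.
  z (successors {u, w, x, z}): φ is false.
Detail at y (counterexample):
  At y: Dia not r is true, so not Dia not r is false.
    At y: Dia not r requires not r at some successor in {u, x, y}.
      not r holds at y, so Dia not r is true at y.

No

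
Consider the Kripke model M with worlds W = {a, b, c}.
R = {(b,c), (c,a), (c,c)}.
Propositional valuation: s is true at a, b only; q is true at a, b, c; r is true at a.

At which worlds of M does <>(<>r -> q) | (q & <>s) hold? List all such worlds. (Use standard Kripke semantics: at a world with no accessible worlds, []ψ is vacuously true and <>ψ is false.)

Let φ = <>(<>r -> q) | (q & <>s). Evaluate φ at each world:
  a (successors ∅): φ is false.
  b (successors {c}): φ is true.
  c (successors {a, c}): φ is true.
For instance, at c:
  At c: <>(<>r -> q) is true, q & <>s is true, so <>(<>r -> q) | (q & <>s) is true.
    At c: <>(<>r -> q) requires <>r -> q at some successor in {a, c}.
      <>r -> q holds at a, so <>(<>r -> q) is true at c.
    At c: q is true, <>s is true, so q & <>s is true.
      At c: <>s requires s at some successor in {a, c}.
        s holds at a, so <>s is true at c.
Satisfying worlds: {b, c}

b, c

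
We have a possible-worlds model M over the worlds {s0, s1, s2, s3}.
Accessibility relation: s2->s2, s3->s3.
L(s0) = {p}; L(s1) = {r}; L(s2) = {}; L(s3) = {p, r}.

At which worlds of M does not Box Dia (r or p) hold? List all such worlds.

Let φ = not Box Dia (r or p). Evaluate φ at each world:
  s0 (successors ∅): φ is false.
  s1 (successors ∅): φ is false.
  s2 (successors {s2}): φ is true.
  s3 (successors {s3}): φ is false.
For instance, at s3:
  At s3: Box Dia (r or p) is true, so not Box Dia (r or p) is false.
    At s3: Box Dia (r or p) requires Dia (r or p) at every successor {s3}.
      At s3: Dia (r or p) is true.
    So Box Dia (r or p) is true at s3.
Satisfying worlds: {s2}

s2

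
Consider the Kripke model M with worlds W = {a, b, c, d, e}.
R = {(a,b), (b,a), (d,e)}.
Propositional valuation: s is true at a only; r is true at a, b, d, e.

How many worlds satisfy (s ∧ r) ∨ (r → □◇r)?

Let φ = (s ∧ r) ∨ (r → □◇r). Evaluate φ at each world:
  a (successors {b}): φ is true.
  b (successors {a}): φ is true.
  c (successors ∅): φ is true.
  d (successors {e}): φ is false.
  e (successors ∅): φ is true.
For instance, at d:
  At d: s ∧ r is false, r → □◇r is false, so (s ∧ r) ∨ (r → □◇r) is false.
    At d: r is true, □◇r is false, so r → □◇r is false.
      At d: □◇r requires ◇r at every successor {e}.
        ◇r fails at e, so □◇r is false at d.
Satisfying worlds: {a, b, c, e}

4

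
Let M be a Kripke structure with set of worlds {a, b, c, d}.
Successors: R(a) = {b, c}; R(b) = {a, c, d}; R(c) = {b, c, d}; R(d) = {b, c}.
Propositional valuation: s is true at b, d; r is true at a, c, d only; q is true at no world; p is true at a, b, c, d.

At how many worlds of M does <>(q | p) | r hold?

Let φ = <>(q | p) | r. Evaluate φ at each world:
  a (successors {b, c}): φ is true.
  b (successors {a, c, d}): φ is true.
  c (successors {b, c, d}): φ is true.
  d (successors {b, c}): φ is true.
For instance, at c:
  At c: <>(q | p) is true, r is true, so <>(q | p) | r is true.
    At c: <>(q | p) requires q | p at some successor in {b, c, d}.
      q | p holds at b, so <>(q | p) is true at c.
Satisfying worlds: {a, b, c, d}

4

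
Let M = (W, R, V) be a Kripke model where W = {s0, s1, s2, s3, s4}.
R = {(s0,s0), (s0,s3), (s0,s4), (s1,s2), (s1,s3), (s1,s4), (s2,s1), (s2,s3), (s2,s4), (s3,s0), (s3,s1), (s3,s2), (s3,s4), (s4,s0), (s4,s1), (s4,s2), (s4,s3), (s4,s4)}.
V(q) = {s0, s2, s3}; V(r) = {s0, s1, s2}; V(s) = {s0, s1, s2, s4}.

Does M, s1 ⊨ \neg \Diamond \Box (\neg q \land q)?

At s1: \Diamond \Box (\neg q \land q) is false, so \neg \Diamond \Box (\neg q \land q) is true.
  At s1: \Diamond \Box (\neg q \land q) requires \Box (\neg q \land q) at some successor in {s2, s3, s4}.
    At s2: \Box (\neg q \land q) is false.
    At s3: \Box (\neg q \land q) is false.
    At s4: \Box (\neg q \land q) is false.
  So \Diamond \Box (\neg q \land q) is false at s1.

Yes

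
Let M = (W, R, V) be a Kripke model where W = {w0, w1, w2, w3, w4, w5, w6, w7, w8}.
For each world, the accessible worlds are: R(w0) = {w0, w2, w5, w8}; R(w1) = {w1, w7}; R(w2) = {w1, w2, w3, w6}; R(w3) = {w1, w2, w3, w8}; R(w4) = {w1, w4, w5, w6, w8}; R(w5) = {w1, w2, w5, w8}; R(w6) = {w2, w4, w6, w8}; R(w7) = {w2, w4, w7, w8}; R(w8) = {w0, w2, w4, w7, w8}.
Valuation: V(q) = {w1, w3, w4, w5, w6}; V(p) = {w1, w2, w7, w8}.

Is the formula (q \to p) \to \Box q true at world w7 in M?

No

At w7: q \to p is true, \Box q is false, so (q \to p) \to \Box q is false.
  At w7: \Box q requires q at every successor {w2, w4, w7, w8}.
    q fails at w2, so \Box q is false at w7.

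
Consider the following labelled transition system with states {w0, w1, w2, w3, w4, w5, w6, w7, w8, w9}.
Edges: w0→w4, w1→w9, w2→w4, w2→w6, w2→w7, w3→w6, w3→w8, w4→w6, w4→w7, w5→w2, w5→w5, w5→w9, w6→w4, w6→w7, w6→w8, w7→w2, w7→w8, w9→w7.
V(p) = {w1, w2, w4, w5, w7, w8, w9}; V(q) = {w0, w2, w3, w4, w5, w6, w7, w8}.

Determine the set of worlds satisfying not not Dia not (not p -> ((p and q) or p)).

Let φ = not not Dia not (not p -> ((p and q) or p)). Evaluate φ at each world:
  w0 (successors {w4}): φ is false.
  w1 (successors {w9}): φ is false.
  w2 (successors {w4, w6, w7}): φ is true.
  w3 (successors {w6, w8}): φ is true.
  w4 (successors {w6, w7}): φ is true.
  w5 (successors {w2, w5, w9}): φ is false.
  w6 (successors {w4, w7, w8}): φ is false.
  w7 (successors {w2, w8}): φ is false.
  w8 (successors ∅): φ is false.
  w9 (successors {w7}): φ is false.
For instance, at w9:
  At w9: not Dia not (not p -> ((p and q) or p)) is true, so not not Dia not (not p -> ((p and q) or p)) is false.
    At w9: Dia not (not p -> ((p and q) or p)) is false, so not Dia not (not p -> ((p and q) or p)) is true.
      At w9: Dia not (not p -> ((p and q) or p)) requires not (not p -> ((p and q) or p)) at some successor in {w7}.
        At w7: not (not p -> ((p and q) or p)) is false.
      So Dia not (not p -> ((p and q) or p)) is false at w9.
Satisfying worlds: {w2, w3, w4}

w2, w3, w4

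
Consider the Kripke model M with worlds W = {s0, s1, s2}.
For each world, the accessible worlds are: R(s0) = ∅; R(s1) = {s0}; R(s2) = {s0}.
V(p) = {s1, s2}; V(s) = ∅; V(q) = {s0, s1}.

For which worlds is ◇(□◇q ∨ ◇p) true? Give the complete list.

s1, s2

Let φ = ◇(□◇q ∨ ◇p). Evaluate φ at each world:
  s0 (successors ∅): φ is false.
  s1 (successors {s0}): φ is true.
  s2 (successors {s0}): φ is true.
For instance, at s2:
  At s2: ◇(□◇q ∨ ◇p) requires □◇q ∨ ◇p at some successor in {s0}.
    □◇q ∨ ◇p holds at s0, so ◇(□◇q ∨ ◇p) is true at s2.
      At s0: □◇q is true, ◇p is false, so □◇q ∨ ◇p is true.
Satisfying worlds: {s1, s2}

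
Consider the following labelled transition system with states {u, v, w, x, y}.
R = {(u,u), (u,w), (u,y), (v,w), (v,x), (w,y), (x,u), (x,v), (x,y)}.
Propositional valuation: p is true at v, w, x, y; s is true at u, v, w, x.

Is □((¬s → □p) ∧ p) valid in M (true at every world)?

No

Recall that □ψ holds at a world iff ψ holds at every accessible world, and ◇ψ holds iff ψ holds at some accessible world.
Let φ = □((¬s → □p) ∧ p). Evaluate φ at each world:
  u (successors {u, w, y}): φ is false.
  v (successors {w, x}): φ is true.
  w (successors {y}): φ is true.
  x (successors {u, v, y}): φ is false.
  y (successors ∅): φ is true.
Detail at u (counterexample):
  At u: □((¬s → □p) ∧ p) requires (¬s → □p) ∧ p at every successor {u, w, y}.
    (¬s → □p) ∧ p fails at u, so □((¬s → □p) ∧ p) is false at u.
      At u: ¬s → □p is true, p is false, so (¬s → □p) ∧ p is false.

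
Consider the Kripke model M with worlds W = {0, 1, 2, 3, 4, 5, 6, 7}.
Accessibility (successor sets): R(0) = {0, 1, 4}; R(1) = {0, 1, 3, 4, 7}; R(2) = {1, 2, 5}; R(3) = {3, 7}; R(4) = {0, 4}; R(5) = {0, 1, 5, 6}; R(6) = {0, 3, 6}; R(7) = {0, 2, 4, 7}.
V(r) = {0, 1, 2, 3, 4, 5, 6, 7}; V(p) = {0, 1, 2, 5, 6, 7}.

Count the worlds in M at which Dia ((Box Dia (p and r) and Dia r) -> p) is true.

Recall that Box ψ holds at a world iff ψ holds at every accessible world, and Dia ψ holds iff ψ holds at some accessible world.
Let φ = Dia ((Box Dia (p and r) and Dia r) -> p). Evaluate φ at each world:
  0 (successors {0, 1, 4}): φ is true.
  1 (successors {0, 1, 3, 4, 7}): φ is true.
  2 (successors {1, 2, 5}): φ is true.
  3 (successors {3, 7}): φ is true.
  4 (successors {0, 4}): φ is true.
  5 (successors {0, 1, 5, 6}): φ is true.
  6 (successors {0, 3, 6}): φ is true.
  7 (successors {0, 2, 4, 7}): φ is true.
For instance, at 0:
  At 0: Dia ((Box Dia (p and r) and Dia r) -> p) requires (Box Dia (p and r) and Dia r) -> p at some successor in {0, 1, 4}.
    (Box Dia (p and r) and Dia r) -> p holds at 0, so Dia ((Box Dia (p and r) and Dia r) -> p) is true at 0.
      At 0: Box Dia (p and r) and Dia r is true, p is true, so (Box Dia (p and r) and Dia r) -> p is true.
Satisfying worlds: {0, 1, 2, 3, 4, 5, 6, 7}

8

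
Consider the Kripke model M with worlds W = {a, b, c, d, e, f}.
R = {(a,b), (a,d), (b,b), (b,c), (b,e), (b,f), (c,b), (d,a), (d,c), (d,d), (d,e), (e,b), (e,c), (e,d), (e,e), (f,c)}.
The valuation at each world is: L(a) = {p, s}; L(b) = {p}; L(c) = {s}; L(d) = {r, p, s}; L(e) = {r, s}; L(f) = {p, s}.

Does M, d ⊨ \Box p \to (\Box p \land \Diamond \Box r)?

Yes

At d: \Box p is false, \Box p \land \Diamond \Box r is false, so \Box p \to (\Box p \land \Diamond \Box r) is true.
  At d: \Box p requires p at every successor {a, c, d, e}.
    p fails at c, so \Box p is false at d.
  At d: \Box p is false, \Diamond \Box r is false, so \Box p \land \Diamond \Box r is false.
    At d: \Box p requires p at every successor {a, c, d, e}.
      p fails at c, so \Box p is false at d.
    At d: \Diamond \Box r requires \Box r at some successor in {a, c, d, e}.
      At a: \Box r is false.
      At c: \Box r is false.
      At d: \Box r is false.
      At e: \Box r is false.
    So \Diamond \Box r is false at d.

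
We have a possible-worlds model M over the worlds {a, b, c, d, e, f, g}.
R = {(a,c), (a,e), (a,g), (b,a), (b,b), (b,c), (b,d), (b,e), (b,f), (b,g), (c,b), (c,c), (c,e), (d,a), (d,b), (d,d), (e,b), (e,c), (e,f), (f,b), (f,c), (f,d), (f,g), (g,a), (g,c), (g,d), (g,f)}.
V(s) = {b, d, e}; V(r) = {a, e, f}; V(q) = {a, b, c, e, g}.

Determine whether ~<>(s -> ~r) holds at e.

At e: <>(s -> ~r) is true, so ~<>(s -> ~r) is false.
  At e: <>(s -> ~r) requires s -> ~r at some successor in {b, c, f}.
    s -> ~r holds at b, so <>(s -> ~r) is true at e.

No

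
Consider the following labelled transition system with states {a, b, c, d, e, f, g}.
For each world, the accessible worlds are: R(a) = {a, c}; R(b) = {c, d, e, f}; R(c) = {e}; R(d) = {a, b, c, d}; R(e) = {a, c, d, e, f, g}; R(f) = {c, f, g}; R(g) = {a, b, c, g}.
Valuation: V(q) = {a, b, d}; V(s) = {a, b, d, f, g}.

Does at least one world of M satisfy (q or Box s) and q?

Let φ = (q or Box s) and q. Evaluate φ at each world:
  a (successors {a, c}): φ is true.
  b (successors {c, d, e, f}): φ is true.
  c (successors {e}): φ is false.
  d (successors {a, b, c, d}): φ is true.
  e (successors {a, c, d, e, f, g}): φ is false.
  f (successors {c, f, g}): φ is false.
  g (successors {a, b, c, g}): φ is false.
Detail at a (witness):
  At a: q or Box s is true, q is true, so (q or Box s) and q is true.
    At a: q is true, Box s is false, so q or Box s is true.
      At a: Box s requires s at every successor {a, c}.
        s fails at c, so Box s is false at a.

Yes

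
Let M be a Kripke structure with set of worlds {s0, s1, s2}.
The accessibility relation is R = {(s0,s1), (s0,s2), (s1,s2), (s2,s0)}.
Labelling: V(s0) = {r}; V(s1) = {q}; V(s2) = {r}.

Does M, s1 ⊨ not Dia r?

At s1: Dia r is true, so not Dia r is false.
  At s1: Dia r requires r at some successor in {s2}.
    r holds at s2, so Dia r is true at s1.

No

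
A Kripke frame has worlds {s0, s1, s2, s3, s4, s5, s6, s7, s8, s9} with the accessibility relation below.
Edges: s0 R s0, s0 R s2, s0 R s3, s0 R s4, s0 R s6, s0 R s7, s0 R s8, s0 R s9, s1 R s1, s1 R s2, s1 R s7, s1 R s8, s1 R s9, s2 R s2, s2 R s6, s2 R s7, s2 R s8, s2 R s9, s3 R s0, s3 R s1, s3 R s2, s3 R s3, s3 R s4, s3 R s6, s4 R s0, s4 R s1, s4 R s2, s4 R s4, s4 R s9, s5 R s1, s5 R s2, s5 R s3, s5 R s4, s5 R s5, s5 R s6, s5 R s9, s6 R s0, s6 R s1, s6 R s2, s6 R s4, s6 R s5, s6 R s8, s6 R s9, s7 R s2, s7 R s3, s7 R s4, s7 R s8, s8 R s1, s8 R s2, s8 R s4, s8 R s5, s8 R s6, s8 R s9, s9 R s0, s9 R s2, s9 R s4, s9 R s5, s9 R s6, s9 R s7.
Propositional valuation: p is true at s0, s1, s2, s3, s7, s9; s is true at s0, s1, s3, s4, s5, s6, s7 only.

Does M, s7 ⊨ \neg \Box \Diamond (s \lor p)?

No

At s7: \Box \Diamond (s \lor p) is true, so \neg \Box \Diamond (s \lor p) is false.
  At s7: \Box \Diamond (s \lor p) requires \Diamond (s \lor p) at every successor {s2, s3, s4, s8}.
    At s2: \Diamond (s \lor p) is true.
    At s3: \Diamond (s \lor p) is true.
    At s4: \Diamond (s \lor p) is true.
    At s8: \Diamond (s \lor p) is true.
  So \Box \Diamond (s \lor p) is true at s7.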